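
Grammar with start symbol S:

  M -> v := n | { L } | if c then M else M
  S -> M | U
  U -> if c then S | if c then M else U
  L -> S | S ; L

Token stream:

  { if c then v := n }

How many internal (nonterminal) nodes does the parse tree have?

7

[S [M { [L [S [U if c then [S [M v := n]]]]] }]]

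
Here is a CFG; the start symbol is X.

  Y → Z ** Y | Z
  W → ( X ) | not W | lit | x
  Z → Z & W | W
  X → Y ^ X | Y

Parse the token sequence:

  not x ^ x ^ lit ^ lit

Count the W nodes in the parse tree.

[X [Y [Z [W not [W x]]]] ^ [X [Y [Z [W x]]] ^ [X [Y [Z [W lit]]] ^ [X [Y [Z [W lit]]]]]]]

5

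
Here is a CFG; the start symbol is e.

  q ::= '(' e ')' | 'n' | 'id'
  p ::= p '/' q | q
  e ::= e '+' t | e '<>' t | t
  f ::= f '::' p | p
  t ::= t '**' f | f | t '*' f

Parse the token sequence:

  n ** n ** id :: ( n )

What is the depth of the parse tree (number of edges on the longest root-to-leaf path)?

[e [t [t [t [f [p [q n]]]] ** [f [p [q n]]]] ** [f [f [p [q id]]] :: [p [q ( [e [t [f [p [q n]]]]] )]]]]]

10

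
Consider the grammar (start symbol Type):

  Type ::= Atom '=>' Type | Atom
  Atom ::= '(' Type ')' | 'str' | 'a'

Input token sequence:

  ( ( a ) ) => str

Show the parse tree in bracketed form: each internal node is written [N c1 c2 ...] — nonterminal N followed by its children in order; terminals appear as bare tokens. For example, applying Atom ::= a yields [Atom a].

[Type [Atom ( [Type [Atom ( [Type [Atom a]] )]] )] => [Type [Atom str]]]

Type
Atom => Type
( Type ) => Type
( Atom ) => Type
( ( Type ) ) => Type
( ( Atom ) ) => Type
( ( a ) ) => Type
( ( a ) ) => Atom
( ( a ) ) => str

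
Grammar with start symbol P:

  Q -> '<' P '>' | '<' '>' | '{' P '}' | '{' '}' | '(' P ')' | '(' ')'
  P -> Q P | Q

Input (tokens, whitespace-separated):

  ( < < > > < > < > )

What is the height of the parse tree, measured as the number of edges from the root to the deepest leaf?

6

[P [Q ( [P [Q < [P [Q < >]] >] [P [Q < >] [P [Q < >]]]] )]]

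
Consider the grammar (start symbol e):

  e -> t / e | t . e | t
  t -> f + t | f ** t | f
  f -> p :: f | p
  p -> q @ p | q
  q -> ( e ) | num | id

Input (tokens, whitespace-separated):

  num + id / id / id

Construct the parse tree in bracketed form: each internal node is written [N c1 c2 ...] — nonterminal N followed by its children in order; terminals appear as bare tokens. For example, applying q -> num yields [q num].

e
t / e
f + t / e
p + t / e
q + t / e
num + t / e
num + f / e
num + p / e
num + q / e
num + id / e
num + id / t / e
num + id / f / e
num + id / p / e
num + id / q / e
num + id / id / e
num + id / id / t
num + id / id / f
num + id / id / p
num + id / id / q
num + id / id / id

[e [t [f [p [q num]]] + [t [f [p [q id]]]]] / [e [t [f [p [q id]]]] / [e [t [f [p [q id]]]]]]]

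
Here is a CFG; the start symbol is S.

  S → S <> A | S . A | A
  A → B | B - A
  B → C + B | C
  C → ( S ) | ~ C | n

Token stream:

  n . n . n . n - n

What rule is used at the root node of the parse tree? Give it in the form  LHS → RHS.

[S [S [S [S [A [B [C n]]]] . [A [B [C n]]]] . [A [B [C n]]]] . [A [B [C n]] - [A [B [C n]]]]]

S → S . A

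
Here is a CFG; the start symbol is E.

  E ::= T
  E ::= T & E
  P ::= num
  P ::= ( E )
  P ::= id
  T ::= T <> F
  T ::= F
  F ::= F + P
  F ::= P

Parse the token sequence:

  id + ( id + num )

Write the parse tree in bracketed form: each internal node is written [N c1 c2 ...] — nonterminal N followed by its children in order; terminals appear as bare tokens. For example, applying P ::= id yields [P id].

E
T
F
F + P
P + P
id + P
id + ( E )
id + ( T )
id + ( F )
id + ( F + P )
id + ( P + P )
id + ( id + P )
id + ( id + num )

[E [T [F [F [P id]] + [P ( [E [T [F [F [P id]] + [P num]]]] )]]]]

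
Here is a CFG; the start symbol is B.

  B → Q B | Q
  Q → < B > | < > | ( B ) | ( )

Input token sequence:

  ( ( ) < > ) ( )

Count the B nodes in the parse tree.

[B [Q ( [B [Q ( )] [B [Q < >]]] )] [B [Q ( )]]]

4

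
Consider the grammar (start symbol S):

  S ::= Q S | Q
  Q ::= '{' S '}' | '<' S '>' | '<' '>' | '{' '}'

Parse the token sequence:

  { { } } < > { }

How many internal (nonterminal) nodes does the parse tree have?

[S [Q { [S [Q { }]] }] [S [Q < >] [S [Q { }]]]]

8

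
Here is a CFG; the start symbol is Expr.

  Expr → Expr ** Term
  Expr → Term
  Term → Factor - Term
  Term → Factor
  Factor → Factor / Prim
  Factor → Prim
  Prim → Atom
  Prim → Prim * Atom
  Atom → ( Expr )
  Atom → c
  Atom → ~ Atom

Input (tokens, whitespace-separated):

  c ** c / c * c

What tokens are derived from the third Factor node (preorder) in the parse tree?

c

[Expr [Expr [Term [Factor [Prim [Atom c]]]]] ** [Term [Factor [Factor [Prim [Atom c]]] / [Prim [Prim [Atom c]] * [Atom c]]]]]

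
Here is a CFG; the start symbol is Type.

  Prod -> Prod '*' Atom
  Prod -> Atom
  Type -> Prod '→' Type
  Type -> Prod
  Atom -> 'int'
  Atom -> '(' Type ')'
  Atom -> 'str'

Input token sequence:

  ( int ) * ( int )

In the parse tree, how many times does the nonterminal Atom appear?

[Type [Prod [Prod [Atom ( [Type [Prod [Atom int]]] )]] * [Atom ( [Type [Prod [Atom int]]] )]]]

4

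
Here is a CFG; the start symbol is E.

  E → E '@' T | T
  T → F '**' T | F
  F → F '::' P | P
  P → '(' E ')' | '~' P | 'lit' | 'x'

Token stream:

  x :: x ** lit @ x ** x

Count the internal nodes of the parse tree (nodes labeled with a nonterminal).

16

[E [E [T [F [F [P x]] :: [P x]] ** [T [F [P lit]]]]] @ [T [F [P x]] ** [T [F [P x]]]]]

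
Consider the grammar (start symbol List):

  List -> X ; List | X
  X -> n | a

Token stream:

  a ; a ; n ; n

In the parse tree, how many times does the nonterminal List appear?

[List [X a] ; [List [X a] ; [List [X n] ; [List [X n]]]]]

4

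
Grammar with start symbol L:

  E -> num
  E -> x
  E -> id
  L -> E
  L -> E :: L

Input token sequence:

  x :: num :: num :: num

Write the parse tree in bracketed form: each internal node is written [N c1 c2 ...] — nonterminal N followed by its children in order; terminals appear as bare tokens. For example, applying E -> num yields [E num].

[L [E x] :: [L [E num] :: [L [E num] :: [L [E num]]]]]

L
E :: L
x :: L
x :: E :: L
x :: num :: L
x :: num :: E :: L
x :: num :: num :: L
x :: num :: num :: E
x :: num :: num :: num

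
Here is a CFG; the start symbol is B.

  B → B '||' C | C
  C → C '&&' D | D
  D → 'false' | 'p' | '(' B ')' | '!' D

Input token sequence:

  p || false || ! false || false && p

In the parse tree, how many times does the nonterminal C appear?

5

[B [B [B [B [C [D p]]] || [C [D false]]] || [C [D ! [D false]]]] || [C [C [D false]] && [D p]]]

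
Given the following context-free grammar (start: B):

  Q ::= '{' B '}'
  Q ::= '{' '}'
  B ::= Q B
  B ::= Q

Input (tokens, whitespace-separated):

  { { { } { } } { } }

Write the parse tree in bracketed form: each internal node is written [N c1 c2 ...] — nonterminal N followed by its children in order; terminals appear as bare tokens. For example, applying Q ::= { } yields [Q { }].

B
Q
{ B }
{ Q B }
{ { B } B }
{ { Q B } B }
{ { { } B } B }
{ { { } Q } B }
{ { { } { } } B }
{ { { } { } } Q }
{ { { } { } } { } }

[B [Q { [B [Q { [B [Q { }] [B [Q { }]]] }] [B [Q { }]]] }]]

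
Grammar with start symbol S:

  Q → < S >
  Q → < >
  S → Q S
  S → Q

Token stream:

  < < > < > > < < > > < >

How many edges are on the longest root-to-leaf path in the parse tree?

[S [Q < [S [Q < >] [S [Q < >]]] >] [S [Q < [S [Q < >]] >] [S [Q < >]]]]

5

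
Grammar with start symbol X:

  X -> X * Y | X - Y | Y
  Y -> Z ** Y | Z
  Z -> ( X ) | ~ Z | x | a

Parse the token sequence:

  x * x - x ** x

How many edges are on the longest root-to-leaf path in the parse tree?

[X [X [X [Y [Z x]]] * [Y [Z x]]] - [Y [Z x] ** [Y [Z x]]]]

5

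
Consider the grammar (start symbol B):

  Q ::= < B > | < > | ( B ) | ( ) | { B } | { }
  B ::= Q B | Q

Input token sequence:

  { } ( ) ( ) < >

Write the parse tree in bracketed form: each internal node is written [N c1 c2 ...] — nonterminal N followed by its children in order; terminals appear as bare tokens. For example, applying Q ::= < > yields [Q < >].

[B [Q { }] [B [Q ( )] [B [Q ( )] [B [Q < >]]]]]

B
Q B
{ } B
{ } Q B
{ } ( ) B
{ } ( ) Q B
{ } ( ) ( ) B
{ } ( ) ( ) Q
{ } ( ) ( ) < >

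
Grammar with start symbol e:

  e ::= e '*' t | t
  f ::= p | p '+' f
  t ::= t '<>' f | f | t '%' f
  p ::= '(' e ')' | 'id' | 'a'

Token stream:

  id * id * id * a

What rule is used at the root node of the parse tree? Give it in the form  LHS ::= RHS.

e ::= e '*' t

[e [e [e [e [t [f [p id]]]] * [t [f [p id]]]] * [t [f [p id]]]] * [t [f [p a]]]]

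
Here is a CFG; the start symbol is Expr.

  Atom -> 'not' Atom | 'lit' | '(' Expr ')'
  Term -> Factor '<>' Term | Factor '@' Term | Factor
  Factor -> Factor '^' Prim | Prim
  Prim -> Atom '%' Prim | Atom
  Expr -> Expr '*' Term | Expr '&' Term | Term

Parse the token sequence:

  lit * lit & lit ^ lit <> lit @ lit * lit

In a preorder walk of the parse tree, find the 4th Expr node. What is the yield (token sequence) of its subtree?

lit

[Expr [Expr [Expr [Expr [Term [Factor [Prim [Atom lit]]]]] * [Term [Factor [Prim [Atom lit]]]]] & [Term [Factor [Factor [Prim [Atom lit]]] ^ [Prim [Atom lit]]] <> [Term [Factor [Prim [Atom lit]]] @ [Term [Factor [Prim [Atom lit]]]]]]] * [Term [Factor [Prim [Atom lit]]]]]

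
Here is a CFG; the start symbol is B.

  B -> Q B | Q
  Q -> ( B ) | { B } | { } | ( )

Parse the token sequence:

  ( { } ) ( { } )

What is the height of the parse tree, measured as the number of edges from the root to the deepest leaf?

5

[B [Q ( [B [Q { }]] )] [B [Q ( [B [Q { }]] )]]]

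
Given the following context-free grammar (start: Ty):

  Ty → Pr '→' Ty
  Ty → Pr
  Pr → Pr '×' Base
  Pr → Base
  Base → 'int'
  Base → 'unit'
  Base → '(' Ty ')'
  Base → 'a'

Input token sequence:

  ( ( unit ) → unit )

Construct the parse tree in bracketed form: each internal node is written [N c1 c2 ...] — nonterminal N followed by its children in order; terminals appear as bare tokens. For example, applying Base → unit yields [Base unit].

Ty
Pr
Base
( Ty )
( Pr → Ty )
( Base → Ty )
( ( Ty ) → Ty )
( ( Pr ) → Ty )
( ( Base ) → Ty )
( ( unit ) → Ty )
( ( unit ) → Pr )
( ( unit ) → Base )
( ( unit ) → unit )

[Ty [Pr [Base ( [Ty [Pr [Base ( [Ty [Pr [Base unit]]] )]] → [Ty [Pr [Base unit]]]] )]]]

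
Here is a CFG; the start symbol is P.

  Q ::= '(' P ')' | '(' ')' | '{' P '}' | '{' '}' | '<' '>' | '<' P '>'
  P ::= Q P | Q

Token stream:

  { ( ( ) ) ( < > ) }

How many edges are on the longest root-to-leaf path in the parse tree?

[P [Q { [P [Q ( [P [Q ( )]] )] [P [Q ( [P [Q < >]] )]]] }]]

7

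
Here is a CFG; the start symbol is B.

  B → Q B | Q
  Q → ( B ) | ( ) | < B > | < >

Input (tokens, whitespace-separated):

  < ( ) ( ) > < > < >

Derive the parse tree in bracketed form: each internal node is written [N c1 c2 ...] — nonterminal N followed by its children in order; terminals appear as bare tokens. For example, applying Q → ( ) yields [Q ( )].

[B [Q < [B [Q ( )] [B [Q ( )]]] >] [B [Q < >] [B [Q < >]]]]

B
Q B
< B > B
< Q B > B
< ( ) B > B
< ( ) Q > B
< ( ) ( ) > B
< ( ) ( ) > Q B
< ( ) ( ) > < > B
< ( ) ( ) > < > Q
< ( ) ( ) > < > < >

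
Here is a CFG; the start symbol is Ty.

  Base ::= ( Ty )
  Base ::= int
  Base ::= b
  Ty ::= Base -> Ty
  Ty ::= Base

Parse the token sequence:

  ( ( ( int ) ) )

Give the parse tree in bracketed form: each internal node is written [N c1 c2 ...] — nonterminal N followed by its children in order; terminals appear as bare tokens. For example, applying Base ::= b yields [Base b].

[Ty [Base ( [Ty [Base ( [Ty [Base ( [Ty [Base int]] )]] )]] )]]

Ty
Base
( Ty )
( Base )
( ( Ty ) )
( ( Base ) )
( ( ( Ty ) ) )
( ( ( Base ) ) )
( ( ( int ) ) )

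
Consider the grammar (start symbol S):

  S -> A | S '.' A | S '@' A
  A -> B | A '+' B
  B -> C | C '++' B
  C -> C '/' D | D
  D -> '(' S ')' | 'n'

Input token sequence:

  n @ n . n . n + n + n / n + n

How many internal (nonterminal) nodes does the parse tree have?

34

[S [S [S [S [A [B [C [D n]]]]] @ [A [B [C [D n]]]]] . [A [B [C [D n]]]]] . [A [A [A [A [B [C [D n]]]] + [B [C [D n]]]] + [B [C [C [D n]] / [D n]]]] + [B [C [D n]]]]]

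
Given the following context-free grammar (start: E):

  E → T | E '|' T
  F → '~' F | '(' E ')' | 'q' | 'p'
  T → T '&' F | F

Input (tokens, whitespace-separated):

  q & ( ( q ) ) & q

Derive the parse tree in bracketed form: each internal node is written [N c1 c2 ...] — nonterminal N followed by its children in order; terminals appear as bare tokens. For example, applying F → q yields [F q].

E
T
T & F
T & F & F
F & F & F
q & F & F
q & ( E ) & F
q & ( T ) & F
q & ( F ) & F
q & ( ( E ) ) & F
q & ( ( T ) ) & F
q & ( ( F ) ) & F
q & ( ( q ) ) & F
q & ( ( q ) ) & q

[E [T [T [T [F q]] & [F ( [E [T [F ( [E [T [F q]]] )]]] )]] & [F q]]]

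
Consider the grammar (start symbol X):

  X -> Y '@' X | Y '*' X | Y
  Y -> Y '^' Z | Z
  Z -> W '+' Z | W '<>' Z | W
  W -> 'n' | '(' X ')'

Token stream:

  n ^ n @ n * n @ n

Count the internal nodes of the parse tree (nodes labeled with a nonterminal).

[X [Y [Y [Z [W n]]] ^ [Z [W n]]] @ [X [Y [Z [W n]]] * [X [Y [Z [W n]]] @ [X [Y [Z [W n]]]]]]]

19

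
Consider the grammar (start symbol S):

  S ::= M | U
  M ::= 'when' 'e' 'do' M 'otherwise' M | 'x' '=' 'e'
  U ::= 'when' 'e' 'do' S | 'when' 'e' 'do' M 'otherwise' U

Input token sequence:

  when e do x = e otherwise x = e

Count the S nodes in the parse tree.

[S [M when e do [M x = e] otherwise [M x = e]]]

1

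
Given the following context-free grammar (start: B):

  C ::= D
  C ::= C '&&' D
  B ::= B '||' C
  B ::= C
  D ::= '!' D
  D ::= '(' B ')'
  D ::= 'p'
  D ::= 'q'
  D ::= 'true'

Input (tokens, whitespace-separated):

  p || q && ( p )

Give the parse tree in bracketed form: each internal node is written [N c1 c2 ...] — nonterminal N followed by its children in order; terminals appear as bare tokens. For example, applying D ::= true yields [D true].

B
B || C
C || C
D || C
p || C
p || C && D
p || D && D
p || q && D
p || q && ( B )
p || q && ( C )
p || q && ( D )
p || q && ( p )

[B [B [C [D p]]] || [C [C [D q]] && [D ( [B [C [D p]]] )]]]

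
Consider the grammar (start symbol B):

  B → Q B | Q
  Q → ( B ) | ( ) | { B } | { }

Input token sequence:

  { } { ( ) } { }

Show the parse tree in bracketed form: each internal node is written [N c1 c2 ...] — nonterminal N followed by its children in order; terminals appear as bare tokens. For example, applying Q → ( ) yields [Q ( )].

[B [Q { }] [B [Q { [B [Q ( )]] }] [B [Q { }]]]]

B
Q B
{ } B
{ } Q B
{ } { B } B
{ } { Q } B
{ } { ( ) } B
{ } { ( ) } Q
{ } { ( ) } { }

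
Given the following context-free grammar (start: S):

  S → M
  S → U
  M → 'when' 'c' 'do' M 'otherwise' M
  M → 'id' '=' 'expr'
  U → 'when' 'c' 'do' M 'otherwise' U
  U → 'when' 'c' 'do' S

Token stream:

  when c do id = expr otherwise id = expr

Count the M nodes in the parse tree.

3

[S [M when c do [M id = expr] otherwise [M id = expr]]]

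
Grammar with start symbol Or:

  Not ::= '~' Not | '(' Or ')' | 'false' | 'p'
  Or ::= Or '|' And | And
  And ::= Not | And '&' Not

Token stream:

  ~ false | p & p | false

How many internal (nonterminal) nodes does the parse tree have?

12

[Or [Or [Or [And [Not ~ [Not false]]]] | [And [And [Not p]] & [Not p]]] | [And [Not false]]]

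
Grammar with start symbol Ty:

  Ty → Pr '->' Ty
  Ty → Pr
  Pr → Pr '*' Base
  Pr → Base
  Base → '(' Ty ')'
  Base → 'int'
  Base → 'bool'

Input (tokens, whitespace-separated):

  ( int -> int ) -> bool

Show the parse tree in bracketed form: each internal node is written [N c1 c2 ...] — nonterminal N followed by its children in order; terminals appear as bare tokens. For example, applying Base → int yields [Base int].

Ty
Pr -> Ty
Base -> Ty
( Ty ) -> Ty
( Pr -> Ty ) -> Ty
( Base -> Ty ) -> Ty
( int -> Ty ) -> Ty
( int -> Pr ) -> Ty
( int -> Base ) -> Ty
( int -> int ) -> Ty
( int -> int ) -> Pr
( int -> int ) -> Base
( int -> int ) -> bool

[Ty [Pr [Base ( [Ty [Pr [Base int]] -> [Ty [Pr [Base int]]]] )]] -> [Ty [Pr [Base bool]]]]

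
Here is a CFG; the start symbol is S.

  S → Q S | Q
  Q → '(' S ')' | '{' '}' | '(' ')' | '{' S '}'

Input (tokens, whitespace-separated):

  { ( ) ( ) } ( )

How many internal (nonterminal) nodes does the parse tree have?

[S [Q { [S [Q ( )] [S [Q ( )]]] }] [S [Q ( )]]]

8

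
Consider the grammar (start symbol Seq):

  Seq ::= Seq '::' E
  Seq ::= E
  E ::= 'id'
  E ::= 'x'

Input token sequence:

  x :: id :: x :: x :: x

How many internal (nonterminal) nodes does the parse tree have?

10

[Seq [Seq [Seq [Seq [Seq [E x]] :: [E id]] :: [E x]] :: [E x]] :: [E x]]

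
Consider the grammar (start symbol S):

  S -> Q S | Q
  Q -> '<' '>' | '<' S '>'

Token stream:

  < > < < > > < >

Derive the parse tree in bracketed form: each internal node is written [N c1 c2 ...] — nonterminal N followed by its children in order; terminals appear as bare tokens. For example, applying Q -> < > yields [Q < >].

[S [Q < >] [S [Q < [S [Q < >]] >] [S [Q < >]]]]

S
Q S
< > S
< > Q S
< > < S > S
< > < Q > S
< > < < > > S
< > < < > > Q
< > < < > > < >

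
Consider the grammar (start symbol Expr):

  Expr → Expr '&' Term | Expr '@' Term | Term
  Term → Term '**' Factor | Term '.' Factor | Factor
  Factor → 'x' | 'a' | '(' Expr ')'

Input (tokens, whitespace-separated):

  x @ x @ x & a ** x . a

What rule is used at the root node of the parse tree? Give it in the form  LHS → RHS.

Expr → Expr '&' Term

[Expr [Expr [Expr [Expr [Term [Factor x]]] @ [Term [Factor x]]] @ [Term [Factor x]]] & [Term [Term [Term [Factor a]] ** [Factor x]] . [Factor a]]]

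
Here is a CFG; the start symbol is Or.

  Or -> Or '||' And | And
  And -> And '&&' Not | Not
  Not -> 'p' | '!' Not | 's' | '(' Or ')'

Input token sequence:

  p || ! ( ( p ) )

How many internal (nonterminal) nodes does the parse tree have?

[Or [Or [And [Not p]]] || [And [Not ! [Not ( [Or [And [Not ( [Or [And [Not p]]] )]]] )]]]]

13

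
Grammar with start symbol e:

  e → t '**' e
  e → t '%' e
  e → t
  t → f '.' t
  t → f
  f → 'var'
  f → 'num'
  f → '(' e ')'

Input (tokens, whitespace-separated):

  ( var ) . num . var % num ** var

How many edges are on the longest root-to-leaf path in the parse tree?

[e [t [f ( [e [t [f var]]] )] . [t [f num] . [t [f var]]]] % [e [t [f num]] ** [e [t [f var]]]]]

6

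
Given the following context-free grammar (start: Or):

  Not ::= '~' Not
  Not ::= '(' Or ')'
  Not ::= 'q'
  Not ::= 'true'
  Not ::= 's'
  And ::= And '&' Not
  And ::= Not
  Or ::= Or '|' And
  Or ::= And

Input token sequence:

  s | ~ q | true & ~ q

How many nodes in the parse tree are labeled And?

4

[Or [Or [Or [And [Not s]]] | [And [Not ~ [Not q]]]] | [And [And [Not true]] & [Not ~ [Not q]]]]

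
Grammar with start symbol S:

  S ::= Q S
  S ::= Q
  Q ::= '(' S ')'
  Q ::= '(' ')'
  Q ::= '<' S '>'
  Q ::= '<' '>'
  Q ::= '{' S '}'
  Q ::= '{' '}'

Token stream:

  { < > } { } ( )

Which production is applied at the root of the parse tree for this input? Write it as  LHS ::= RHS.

[S [Q { [S [Q < >]] }] [S [Q { }] [S [Q ( )]]]]

S ::= Q S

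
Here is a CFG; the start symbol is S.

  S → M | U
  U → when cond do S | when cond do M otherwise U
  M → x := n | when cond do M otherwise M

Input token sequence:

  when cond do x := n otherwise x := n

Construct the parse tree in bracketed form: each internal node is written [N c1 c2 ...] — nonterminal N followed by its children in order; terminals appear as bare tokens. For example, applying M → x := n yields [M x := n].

[S [M when cond do [M x := n] otherwise [M x := n]]]

S
M
when cond do M otherwise M
when cond do x := n otherwise M
when cond do x := n otherwise x := n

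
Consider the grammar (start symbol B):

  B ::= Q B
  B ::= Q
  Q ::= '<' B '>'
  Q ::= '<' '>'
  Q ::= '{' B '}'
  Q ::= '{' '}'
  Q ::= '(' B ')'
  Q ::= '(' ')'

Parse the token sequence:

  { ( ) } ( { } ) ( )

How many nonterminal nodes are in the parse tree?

[B [Q { [B [Q ( )]] }] [B [Q ( [B [Q { }]] )] [B [Q ( )]]]]

10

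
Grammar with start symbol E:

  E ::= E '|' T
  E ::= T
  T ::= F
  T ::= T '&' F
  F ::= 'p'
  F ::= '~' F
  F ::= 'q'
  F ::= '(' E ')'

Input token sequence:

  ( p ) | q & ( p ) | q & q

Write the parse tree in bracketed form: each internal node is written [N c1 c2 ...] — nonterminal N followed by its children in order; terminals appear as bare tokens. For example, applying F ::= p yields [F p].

E
E | T
E | T | T
T | T | T
F | T | T
( E ) | T | T
( T ) | T | T
( F ) | T | T
( p ) | T | T
( p ) | T & F | T
( p ) | F & F | T
( p ) | q & F | T
( p ) | q & ( E ) | T
( p ) | q & ( T ) | T
( p ) | q & ( F ) | T
( p ) | q & ( p ) | T
( p ) | q & ( p ) | T & F
( p ) | q & ( p ) | F & F
( p ) | q & ( p ) | q & F
( p ) | q & ( p ) | q & q

[E [E [E [T [F ( [E [T [F p]]] )]]] | [T [T [F q]] & [F ( [E [T [F p]]] )]]] | [T [T [F q]] & [F q]]]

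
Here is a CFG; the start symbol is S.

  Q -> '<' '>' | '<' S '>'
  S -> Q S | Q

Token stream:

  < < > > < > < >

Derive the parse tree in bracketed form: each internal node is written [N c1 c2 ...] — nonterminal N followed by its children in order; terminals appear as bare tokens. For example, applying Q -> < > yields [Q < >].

[S [Q < [S [Q < >]] >] [S [Q < >] [S [Q < >]]]]

S
Q S
< S > S
< Q > S
< < > > S
< < > > Q S
< < > > < > S
< < > > < > Q
< < > > < > < >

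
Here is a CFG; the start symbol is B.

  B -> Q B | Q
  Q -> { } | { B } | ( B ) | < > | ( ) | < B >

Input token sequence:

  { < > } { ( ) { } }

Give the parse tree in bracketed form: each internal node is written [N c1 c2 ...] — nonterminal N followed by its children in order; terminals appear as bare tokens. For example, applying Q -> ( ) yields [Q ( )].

B
Q B
{ B } B
{ Q } B
{ < > } B
{ < > } Q
{ < > } { B }
{ < > } { Q B }
{ < > } { ( ) B }
{ < > } { ( ) Q }
{ < > } { ( ) { } }

[B [Q { [B [Q < >]] }] [B [Q { [B [Q ( )] [B [Q { }]]] }]]]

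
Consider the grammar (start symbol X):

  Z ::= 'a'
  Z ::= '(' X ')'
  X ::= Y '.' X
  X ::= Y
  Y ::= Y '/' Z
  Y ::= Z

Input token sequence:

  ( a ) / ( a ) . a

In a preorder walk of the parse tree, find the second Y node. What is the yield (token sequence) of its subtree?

[X [Y [Y [Z ( [X [Y [Z a]]] )]] / [Z ( [X [Y [Z a]]] )]] . [X [Y [Z a]]]]

( a )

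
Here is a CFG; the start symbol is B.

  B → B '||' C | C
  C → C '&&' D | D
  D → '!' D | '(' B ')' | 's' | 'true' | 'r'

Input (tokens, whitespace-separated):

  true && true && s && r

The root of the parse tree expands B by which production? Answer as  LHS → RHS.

B → C

[B [C [C [C [C [D true]] && [D true]] && [D s]] && [D r]]]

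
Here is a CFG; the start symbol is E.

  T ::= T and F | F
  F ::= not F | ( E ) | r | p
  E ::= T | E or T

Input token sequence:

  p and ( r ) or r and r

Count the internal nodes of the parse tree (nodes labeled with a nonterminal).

13

[E [E [T [T [F p]] and [F ( [E [T [F r]]] )]]] or [T [T [F r]] and [F r]]]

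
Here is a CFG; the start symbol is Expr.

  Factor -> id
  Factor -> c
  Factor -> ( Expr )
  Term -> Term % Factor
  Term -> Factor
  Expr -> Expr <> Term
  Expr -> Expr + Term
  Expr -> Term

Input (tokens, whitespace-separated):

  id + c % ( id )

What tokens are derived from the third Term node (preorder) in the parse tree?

c

[Expr [Expr [Term [Factor id]]] + [Term [Term [Factor c]] % [Factor ( [Expr [Term [Factor id]]] )]]]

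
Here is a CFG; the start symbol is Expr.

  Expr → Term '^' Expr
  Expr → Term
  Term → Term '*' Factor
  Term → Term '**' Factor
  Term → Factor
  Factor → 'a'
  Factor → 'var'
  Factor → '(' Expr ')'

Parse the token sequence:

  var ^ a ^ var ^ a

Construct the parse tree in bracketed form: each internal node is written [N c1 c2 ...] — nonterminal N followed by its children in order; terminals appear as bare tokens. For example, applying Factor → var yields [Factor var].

[Expr [Term [Factor var]] ^ [Expr [Term [Factor a]] ^ [Expr [Term [Factor var]] ^ [Expr [Term [Factor a]]]]]]

Expr
Term ^ Expr
Factor ^ Expr
var ^ Expr
var ^ Term ^ Expr
var ^ Factor ^ Expr
var ^ a ^ Expr
var ^ a ^ Term ^ Expr
var ^ a ^ Factor ^ Expr
var ^ a ^ var ^ Expr
var ^ a ^ var ^ Term
var ^ a ^ var ^ Factor
var ^ a ^ var ^ a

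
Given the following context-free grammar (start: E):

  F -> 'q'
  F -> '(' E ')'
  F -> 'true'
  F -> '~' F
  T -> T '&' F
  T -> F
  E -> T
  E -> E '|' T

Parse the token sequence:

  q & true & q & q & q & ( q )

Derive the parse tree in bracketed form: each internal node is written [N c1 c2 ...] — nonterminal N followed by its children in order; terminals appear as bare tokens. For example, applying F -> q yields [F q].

E
T
T & F
T & F & F
T & F & F & F
T & F & F & F & F
T & F & F & F & F & F
F & F & F & F & F & F
q & F & F & F & F & F
q & true & F & F & F & F
q & true & q & F & F & F
q & true & q & q & F & F
q & true & q & q & q & F
q & true & q & q & q & ( E )
q & true & q & q & q & ( T )
q & true & q & q & q & ( F )
q & true & q & q & q & ( q )

[E [T [T [T [T [T [T [F q]] & [F true]] & [F q]] & [F q]] & [F q]] & [F ( [E [T [F q]]] )]]]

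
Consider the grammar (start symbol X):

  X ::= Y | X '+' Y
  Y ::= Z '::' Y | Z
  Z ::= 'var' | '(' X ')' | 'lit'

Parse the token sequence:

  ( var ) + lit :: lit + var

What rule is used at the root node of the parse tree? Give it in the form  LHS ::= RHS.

[X [X [X [Y [Z ( [X [Y [Z var]]] )]]] + [Y [Z lit] :: [Y [Z lit]]]] + [Y [Z var]]]

X ::= X '+' Y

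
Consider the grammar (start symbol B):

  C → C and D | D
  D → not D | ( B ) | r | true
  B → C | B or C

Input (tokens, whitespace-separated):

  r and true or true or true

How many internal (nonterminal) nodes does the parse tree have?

11

[B [B [B [C [C [D r]] and [D true]]] or [C [D true]]] or [C [D true]]]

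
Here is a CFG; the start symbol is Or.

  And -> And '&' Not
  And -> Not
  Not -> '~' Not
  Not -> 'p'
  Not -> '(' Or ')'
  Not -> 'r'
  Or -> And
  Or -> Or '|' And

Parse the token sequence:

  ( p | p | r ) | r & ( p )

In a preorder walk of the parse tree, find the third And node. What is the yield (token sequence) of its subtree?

[Or [Or [And [Not ( [Or [Or [Or [And [Not p]]] | [And [Not p]]] | [And [Not r]]] )]]] | [And [And [Not r]] & [Not ( [Or [And [Not p]]] )]]]

p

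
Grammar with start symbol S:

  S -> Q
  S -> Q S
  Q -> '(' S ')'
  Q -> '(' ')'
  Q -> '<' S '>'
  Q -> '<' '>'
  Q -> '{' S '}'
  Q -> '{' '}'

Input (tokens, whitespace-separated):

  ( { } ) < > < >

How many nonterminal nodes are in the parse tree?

[S [Q ( [S [Q { }]] )] [S [Q < >] [S [Q < >]]]]

8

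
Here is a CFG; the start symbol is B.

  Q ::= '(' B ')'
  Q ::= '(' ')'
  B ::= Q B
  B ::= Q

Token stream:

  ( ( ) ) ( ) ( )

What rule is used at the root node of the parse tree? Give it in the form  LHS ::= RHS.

B ::= Q B

[B [Q ( [B [Q ( )]] )] [B [Q ( )] [B [Q ( )]]]]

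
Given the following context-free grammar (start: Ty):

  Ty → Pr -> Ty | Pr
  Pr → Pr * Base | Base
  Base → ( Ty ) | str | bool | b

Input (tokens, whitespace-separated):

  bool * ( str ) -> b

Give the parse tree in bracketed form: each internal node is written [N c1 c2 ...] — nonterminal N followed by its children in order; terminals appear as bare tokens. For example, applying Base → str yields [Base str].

Ty
Pr -> Ty
Pr * Base -> Ty
Base * Base -> Ty
bool * Base -> Ty
bool * ( Ty ) -> Ty
bool * ( Pr ) -> Ty
bool * ( Base ) -> Ty
bool * ( str ) -> Ty
bool * ( str ) -> Pr
bool * ( str ) -> Base
bool * ( str ) -> b

[Ty [Pr [Pr [Base bool]] * [Base ( [Ty [Pr [Base str]]] )]] -> [Ty [Pr [Base b]]]]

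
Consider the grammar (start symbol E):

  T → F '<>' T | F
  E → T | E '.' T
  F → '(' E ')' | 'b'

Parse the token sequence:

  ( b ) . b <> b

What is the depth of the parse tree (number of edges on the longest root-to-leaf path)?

[E [E [T [F ( [E [T [F b]]] )]]] . [T [F b] <> [T [F b]]]]

7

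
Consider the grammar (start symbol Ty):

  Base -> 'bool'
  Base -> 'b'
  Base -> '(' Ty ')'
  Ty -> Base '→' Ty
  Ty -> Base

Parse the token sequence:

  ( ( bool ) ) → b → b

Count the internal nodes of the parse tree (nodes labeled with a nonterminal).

10

[Ty [Base ( [Ty [Base ( [Ty [Base bool]] )]] )] → [Ty [Base b] → [Ty [Base b]]]]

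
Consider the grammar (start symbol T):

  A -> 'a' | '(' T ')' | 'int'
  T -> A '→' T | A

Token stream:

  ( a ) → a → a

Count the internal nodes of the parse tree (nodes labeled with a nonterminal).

8

[T [A ( [T [A a]] )] → [T [A a] → [T [A a]]]]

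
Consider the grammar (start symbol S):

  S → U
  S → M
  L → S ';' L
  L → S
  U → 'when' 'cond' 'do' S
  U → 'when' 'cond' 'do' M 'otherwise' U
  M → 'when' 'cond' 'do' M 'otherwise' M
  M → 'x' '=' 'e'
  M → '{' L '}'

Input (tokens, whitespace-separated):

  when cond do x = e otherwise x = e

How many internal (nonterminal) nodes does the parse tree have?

[S [M when cond do [M x = e] otherwise [M x = e]]]

4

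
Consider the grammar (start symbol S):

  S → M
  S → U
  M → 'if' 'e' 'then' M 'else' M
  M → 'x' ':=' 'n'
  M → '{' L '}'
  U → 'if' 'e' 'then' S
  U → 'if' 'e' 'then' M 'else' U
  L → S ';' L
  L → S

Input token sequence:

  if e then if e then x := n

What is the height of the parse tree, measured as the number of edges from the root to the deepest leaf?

6

[S [U if e then [S [U if e then [S [M x := n]]]]]]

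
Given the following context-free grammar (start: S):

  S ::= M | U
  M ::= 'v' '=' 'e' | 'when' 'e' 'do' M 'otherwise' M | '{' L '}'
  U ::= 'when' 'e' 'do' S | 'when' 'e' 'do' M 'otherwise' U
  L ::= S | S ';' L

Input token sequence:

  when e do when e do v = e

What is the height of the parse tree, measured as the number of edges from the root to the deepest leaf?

6

[S [U when e do [S [U when e do [S [M v = e]]]]]]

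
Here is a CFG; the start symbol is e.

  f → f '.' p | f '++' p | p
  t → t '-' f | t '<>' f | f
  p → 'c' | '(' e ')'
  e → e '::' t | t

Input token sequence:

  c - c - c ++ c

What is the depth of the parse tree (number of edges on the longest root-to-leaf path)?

6

[e [t [t [t [f [p c]]] - [f [p c]]] - [f [f [p c]] ++ [p c]]]]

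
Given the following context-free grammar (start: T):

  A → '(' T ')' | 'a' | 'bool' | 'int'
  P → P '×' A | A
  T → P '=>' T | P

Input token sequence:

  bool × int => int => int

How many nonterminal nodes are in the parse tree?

11

[T [P [P [A bool]] × [A int]] => [T [P [A int]] => [T [P [A int]]]]]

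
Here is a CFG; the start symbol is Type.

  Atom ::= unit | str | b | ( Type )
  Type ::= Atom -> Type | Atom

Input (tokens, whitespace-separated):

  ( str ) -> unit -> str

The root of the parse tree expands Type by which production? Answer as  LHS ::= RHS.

[Type [Atom ( [Type [Atom str]] )] -> [Type [Atom unit] -> [Type [Atom str]]]]

Type ::= Atom -> Type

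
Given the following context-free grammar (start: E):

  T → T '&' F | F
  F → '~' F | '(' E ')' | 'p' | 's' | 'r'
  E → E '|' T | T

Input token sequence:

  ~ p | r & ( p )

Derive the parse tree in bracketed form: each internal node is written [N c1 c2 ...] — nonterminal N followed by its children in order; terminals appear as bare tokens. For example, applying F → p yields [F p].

[E [E [T [F ~ [F p]]]] | [T [T [F r]] & [F ( [E [T [F p]]] )]]]

E
E | T
T | T
F | T
~ F | T
~ p | T
~ p | T & F
~ p | F & F
~ p | r & F
~ p | r & ( E )
~ p | r & ( T )
~ p | r & ( F )
~ p | r & ( p )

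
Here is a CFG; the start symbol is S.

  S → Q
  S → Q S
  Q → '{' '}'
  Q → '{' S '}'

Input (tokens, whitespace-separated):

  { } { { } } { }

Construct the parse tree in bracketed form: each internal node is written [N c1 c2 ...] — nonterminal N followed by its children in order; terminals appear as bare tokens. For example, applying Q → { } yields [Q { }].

[S [Q { }] [S [Q { [S [Q { }]] }] [S [Q { }]]]]

S
Q S
{ } S
{ } Q S
{ } { S } S
{ } { Q } S
{ } { { } } S
{ } { { } } Q
{ } { { } } { }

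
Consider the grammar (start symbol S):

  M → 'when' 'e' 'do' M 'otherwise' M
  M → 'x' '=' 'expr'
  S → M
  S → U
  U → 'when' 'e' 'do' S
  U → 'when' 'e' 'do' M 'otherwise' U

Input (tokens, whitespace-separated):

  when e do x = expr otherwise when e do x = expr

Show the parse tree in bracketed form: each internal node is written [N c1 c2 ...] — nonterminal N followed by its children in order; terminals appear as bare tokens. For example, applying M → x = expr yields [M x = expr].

S
U
when e do M otherwise U
when e do x = expr otherwise U
when e do x = expr otherwise when e do S
when e do x = expr otherwise when e do M
when e do x = expr otherwise when e do x = expr

[S [U when e do [M x = expr] otherwise [U when e do [S [M x = expr]]]]]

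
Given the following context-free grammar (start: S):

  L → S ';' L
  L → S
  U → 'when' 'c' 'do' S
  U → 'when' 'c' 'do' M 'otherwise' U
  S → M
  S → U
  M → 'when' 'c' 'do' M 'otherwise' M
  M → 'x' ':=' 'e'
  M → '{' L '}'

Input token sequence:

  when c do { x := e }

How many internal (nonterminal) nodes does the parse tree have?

7

[S [U when c do [S [M { [L [S [M x := e]]] }]]]]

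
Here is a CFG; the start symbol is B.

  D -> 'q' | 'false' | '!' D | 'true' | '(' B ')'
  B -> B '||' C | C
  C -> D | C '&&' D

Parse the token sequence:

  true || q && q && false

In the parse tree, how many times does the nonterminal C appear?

[B [B [C [D true]]] || [C [C [C [D q]] && [D q]] && [D false]]]

4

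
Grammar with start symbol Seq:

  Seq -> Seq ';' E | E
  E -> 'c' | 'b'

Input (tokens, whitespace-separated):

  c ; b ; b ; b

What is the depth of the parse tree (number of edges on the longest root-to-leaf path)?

5

[Seq [Seq [Seq [Seq [E c]] ; [E b]] ; [E b]] ; [E b]]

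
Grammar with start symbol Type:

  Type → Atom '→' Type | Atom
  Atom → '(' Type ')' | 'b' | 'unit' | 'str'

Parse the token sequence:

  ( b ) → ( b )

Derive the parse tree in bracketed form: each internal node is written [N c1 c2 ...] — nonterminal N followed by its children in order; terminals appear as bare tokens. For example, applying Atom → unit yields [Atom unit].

[Type [Atom ( [Type [Atom b]] )] → [Type [Atom ( [Type [Atom b]] )]]]

Type
Atom → Type
( Type ) → Type
( Atom ) → Type
( b ) → Type
( b ) → Atom
( b ) → ( Type )
( b ) → ( Atom )
( b ) → ( b )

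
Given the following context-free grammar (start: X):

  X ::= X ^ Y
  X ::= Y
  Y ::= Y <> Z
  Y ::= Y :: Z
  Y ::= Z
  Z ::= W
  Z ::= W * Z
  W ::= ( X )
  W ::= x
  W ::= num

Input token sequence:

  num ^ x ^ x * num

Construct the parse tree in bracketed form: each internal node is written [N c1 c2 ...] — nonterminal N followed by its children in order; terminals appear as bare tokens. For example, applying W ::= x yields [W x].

X
X ^ Y
X ^ Y ^ Y
Y ^ Y ^ Y
Z ^ Y ^ Y
W ^ Y ^ Y
num ^ Y ^ Y
num ^ Z ^ Y
num ^ W ^ Y
num ^ x ^ Y
num ^ x ^ Z
num ^ x ^ W * Z
num ^ x ^ x * Z
num ^ x ^ x * W
num ^ x ^ x * num

[X [X [X [Y [Z [W num]]]] ^ [Y [Z [W x]]]] ^ [Y [Z [W x] * [Z [W num]]]]]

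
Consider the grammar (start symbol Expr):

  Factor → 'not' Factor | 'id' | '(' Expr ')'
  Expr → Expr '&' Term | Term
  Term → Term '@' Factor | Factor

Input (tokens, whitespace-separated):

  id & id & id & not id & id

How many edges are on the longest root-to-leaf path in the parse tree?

[Expr [Expr [Expr [Expr [Expr [Term [Factor id]]] & [Term [Factor id]]] & [Term [Factor id]]] & [Term [Factor not [Factor id]]]] & [Term [Factor id]]]

7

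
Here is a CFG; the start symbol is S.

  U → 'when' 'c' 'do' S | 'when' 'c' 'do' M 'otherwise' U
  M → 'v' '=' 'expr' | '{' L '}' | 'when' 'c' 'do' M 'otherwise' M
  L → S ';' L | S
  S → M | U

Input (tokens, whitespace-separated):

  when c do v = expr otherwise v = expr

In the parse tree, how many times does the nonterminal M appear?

[S [M when c do [M v = expr] otherwise [M v = expr]]]

3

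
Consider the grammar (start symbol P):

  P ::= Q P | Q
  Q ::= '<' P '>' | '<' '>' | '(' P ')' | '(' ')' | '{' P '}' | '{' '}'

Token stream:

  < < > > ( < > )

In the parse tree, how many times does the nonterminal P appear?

4

[P [Q < [P [Q < >]] >] [P [Q ( [P [Q < >]] )]]]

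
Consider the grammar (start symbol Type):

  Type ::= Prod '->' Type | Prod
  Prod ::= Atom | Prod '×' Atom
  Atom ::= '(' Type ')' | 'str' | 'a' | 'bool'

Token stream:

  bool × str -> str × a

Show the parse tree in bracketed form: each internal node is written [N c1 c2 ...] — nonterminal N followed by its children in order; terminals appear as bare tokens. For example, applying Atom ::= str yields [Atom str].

[Type [Prod [Prod [Atom bool]] × [Atom str]] -> [Type [Prod [Prod [Atom str]] × [Atom a]]]]

Type
Prod -> Type
Prod × Atom -> Type
Atom × Atom -> Type
bool × Atom -> Type
bool × str -> Type
bool × str -> Prod
bool × str -> Prod × Atom
bool × str -> Atom × Atom
bool × str -> str × Atom
bool × str -> str × a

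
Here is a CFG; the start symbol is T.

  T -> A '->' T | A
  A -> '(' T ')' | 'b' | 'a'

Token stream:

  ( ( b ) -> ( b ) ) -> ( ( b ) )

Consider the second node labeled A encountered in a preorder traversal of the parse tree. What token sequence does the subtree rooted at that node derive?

( b )

[T [A ( [T [A ( [T [A b]] )] -> [T [A ( [T [A b]] )]]] )] -> [T [A ( [T [A ( [T [A b]] )]] )]]]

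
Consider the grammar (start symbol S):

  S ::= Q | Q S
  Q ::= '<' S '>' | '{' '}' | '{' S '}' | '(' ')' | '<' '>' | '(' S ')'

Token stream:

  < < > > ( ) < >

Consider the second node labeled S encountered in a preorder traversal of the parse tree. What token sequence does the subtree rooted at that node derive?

[S [Q < [S [Q < >]] >] [S [Q ( )] [S [Q < >]]]]

< >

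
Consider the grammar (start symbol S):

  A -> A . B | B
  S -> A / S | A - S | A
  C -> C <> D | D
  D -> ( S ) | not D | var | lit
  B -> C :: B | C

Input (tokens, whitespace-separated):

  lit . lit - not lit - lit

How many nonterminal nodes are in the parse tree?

[S [A [A [B [C [D lit]]]] . [B [C [D lit]]]] - [S [A [B [C [D not [D lit]]]]] - [S [A [B [C [D lit]]]]]]]

20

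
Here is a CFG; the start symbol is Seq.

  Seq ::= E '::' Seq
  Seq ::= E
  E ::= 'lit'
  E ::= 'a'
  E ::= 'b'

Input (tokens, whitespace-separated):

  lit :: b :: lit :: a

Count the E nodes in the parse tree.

[Seq [E lit] :: [Seq [E b] :: [Seq [E lit] :: [Seq [E a]]]]]

4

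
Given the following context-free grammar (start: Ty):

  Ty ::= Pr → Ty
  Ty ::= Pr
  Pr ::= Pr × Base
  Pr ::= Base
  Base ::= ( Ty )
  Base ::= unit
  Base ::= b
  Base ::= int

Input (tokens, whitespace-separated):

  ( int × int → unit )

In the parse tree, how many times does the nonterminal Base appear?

[Ty [Pr [Base ( [Ty [Pr [Pr [Base int]] × [Base int]] → [Ty [Pr [Base unit]]]] )]]]

4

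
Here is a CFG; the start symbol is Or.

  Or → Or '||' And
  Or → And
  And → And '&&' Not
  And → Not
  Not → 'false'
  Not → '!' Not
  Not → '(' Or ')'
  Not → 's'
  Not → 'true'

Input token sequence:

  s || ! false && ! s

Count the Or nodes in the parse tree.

2

[Or [Or [And [Not s]]] || [And [And [Not ! [Not false]]] && [Not ! [Not s]]]]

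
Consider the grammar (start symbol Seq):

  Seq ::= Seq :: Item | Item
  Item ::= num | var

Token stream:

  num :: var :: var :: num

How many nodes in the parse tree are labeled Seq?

4

[Seq [Seq [Seq [Seq [Item num]] :: [Item var]] :: [Item var]] :: [Item num]]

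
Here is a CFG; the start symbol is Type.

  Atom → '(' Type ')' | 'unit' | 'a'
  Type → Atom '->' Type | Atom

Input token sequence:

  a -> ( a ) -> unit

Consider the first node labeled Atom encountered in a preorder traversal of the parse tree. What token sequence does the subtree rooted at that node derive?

[Type [Atom a] -> [Type [Atom ( [Type [Atom a]] )] -> [Type [Atom unit]]]]

a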